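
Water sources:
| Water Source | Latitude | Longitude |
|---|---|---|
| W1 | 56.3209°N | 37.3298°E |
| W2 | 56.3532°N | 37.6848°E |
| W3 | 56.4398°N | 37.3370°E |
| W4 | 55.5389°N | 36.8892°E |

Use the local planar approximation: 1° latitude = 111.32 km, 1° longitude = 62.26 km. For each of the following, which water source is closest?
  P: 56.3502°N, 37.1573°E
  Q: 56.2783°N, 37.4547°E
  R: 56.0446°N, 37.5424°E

P→W1; Q→W1; R→W1

P at 56.3502°N, 37.1573°E:
  W1: √((-0.0293·111.32)² + (0.1725·62.26)²) = √(10.638530 + 115.344378) = 11.2242 km
  W2: √((0.0030·111.32)² + (0.5275·62.26)²) = √(0.111529 + 1078.606817) = 32.8438 km
  W3: √((0.0896·111.32)² + (0.1797·62.26)²) = √(99.486102 + 125.174074) = 14.9887 km
  W4: √((-0.8113·111.32)² + (-0.2681·62.26)²) = √(8156.603423 + 278.619726) = 91.8435 km
  → nearest: W1 (11.2242 km)
Q at 56.2783°N, 37.4547°E:
  W1: √((0.0426·111.32)² + (-0.1249·62.26)²) = √(22.488764 + 60.470437) = 9.1082 km
  W2: √((0.0749·111.32)² + (0.2301·62.26)²) = √(69.520043 + 205.235021) = 16.5757 km
  W3: √((0.1615·111.32)² + (-0.1177·62.26)²) = √(323.214956 + 53.699613) = 19.4143 km
  W4: √((-0.7394·111.32)² + (-0.5655·62.26)²) = √(6774.937417 + 1239.605376) = 89.5240 km
  → nearest: W1 (9.1082 km)
R at 56.0446°N, 37.5424°E:
  W1: √((0.2763·111.32)² + (-0.2126·62.26)²) = √(946.037094 + 175.204297) = 33.4849 km
  W2: √((0.3086·111.32)² + (0.1424·62.26)²) = √(1180.152794 + 78.602835) = 35.4789 km
  W3: √((0.3952·111.32)² + (-0.2054·62.26)²) = √(1935.442472 + 163.538162) = 45.8146 km
  W4: √((-0.5057·111.32)² + (-0.6532·62.26)²) = √(3169.073432 + 1653.905094) = 69.4477 km
  → nearest: W1 (33.4849 km)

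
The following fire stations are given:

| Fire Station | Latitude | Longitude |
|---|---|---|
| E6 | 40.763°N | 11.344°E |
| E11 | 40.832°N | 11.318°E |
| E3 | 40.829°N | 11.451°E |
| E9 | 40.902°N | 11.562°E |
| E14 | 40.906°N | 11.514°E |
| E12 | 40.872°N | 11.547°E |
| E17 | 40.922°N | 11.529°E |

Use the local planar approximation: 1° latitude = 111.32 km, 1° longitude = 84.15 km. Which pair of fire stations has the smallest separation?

Pairwise distances:
E6–E11: 7.987 km
E6–E3: 11.621 km
E6–E9: 23.999 km
E6–E14: 21.402 km
E6–E12: 20.953 km
E6–E17: 23.572 km
E11–E3: 11.197 km
E11–E9: 21.962 km
E11–E14: 18.436 km
E11–E12: 19.778 km
E11–E17: 20.387 km
E3–E9: 12.381 km
E3–E14: 10.079 km
E3–E12: 9.390 km
E3–E17: 12.258 km
E9–E14: 4.064 km
E9–E12: 3.570 km
E9–E17: 3.559 km
E14–E12: 4.694 km
E14–E17: 2.183 km
E12–E17: 5.768 km
Closest pair: E14–E17 at 2.183 km.

E14 and E17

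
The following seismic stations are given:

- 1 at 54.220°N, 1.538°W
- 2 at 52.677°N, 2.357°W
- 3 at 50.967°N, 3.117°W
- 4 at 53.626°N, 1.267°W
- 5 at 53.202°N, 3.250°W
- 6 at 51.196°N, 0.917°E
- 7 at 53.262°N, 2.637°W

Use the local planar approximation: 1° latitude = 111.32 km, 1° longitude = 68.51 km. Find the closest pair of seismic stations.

Pairwise distances:
1–2: 180.699 km
1–3: 377.937 km
1–4: 68.681 km
1–5: 163.092 km
1–6: 376.310 km
1–7: 130.545 km
2–3: 197.350 km
2–4: 129.371 km
2–5: 84.608 km
2–6: 278.373 km
2–7: 67.889 km
3–4: 321.994 km
3–5: 248.967 km
3–6: 277.543 km
3–7: 257.587 km
4–5: 143.821 km
4–6: 309.131 km
4–7: 102.232 km
5–6: 362.444 km
5–7: 42.524 km
6–7: 334.931 km
Closest pair: 5–7 at 42.524 km.

5 and 7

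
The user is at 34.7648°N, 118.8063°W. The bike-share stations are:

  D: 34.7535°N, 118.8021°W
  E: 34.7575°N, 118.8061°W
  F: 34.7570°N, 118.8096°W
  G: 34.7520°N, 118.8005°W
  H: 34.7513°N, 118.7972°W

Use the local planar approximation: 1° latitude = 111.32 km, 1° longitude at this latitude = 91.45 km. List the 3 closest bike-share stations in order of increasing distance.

Distances from 34.7648°N, 118.8063°W:
D: 1.3152 km
E: 0.8128 km
F: 0.9192 km
G: 1.5204 km
H: 1.7179 km
Sorted: E (0.8128 km) < F (0.9192 km) < D (1.3152 km) < G (1.5204 km) < H (1.7179 km)

E, F, D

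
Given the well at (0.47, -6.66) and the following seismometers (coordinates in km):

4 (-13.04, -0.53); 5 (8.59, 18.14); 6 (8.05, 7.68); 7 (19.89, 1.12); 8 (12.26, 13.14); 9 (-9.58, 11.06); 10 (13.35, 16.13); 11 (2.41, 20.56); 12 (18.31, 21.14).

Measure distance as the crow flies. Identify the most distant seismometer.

12

Distances from (0.47, -6.66):
4: 14.84 km
5: 26.10 km
6: 16.22 km
7: 20.92 km
8: 23.04 km
9: 20.37 km
10: 26.18 km
11: 27.29 km
12: 33.03 km
Maximum: 12 at 33.03 km.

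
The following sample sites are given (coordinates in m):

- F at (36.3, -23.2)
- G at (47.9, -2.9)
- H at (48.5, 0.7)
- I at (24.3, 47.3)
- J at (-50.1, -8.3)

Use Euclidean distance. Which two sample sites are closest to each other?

Pairwise distances:
F–G: √((11.6)² + (20.3)²) = √(134.560 + 412.090) = 23.4 m
F–H: √((12.2)² + (23.9)²) = √(148.840 + 571.210) = 26.8 m
F–I: √((-12.0)² + (70.5)²) = √(144.000 + 4970.250) = 71.5 m
F–J: √((-86.4)² + (14.9)²) = √(7464.960 + 222.010) = 87.7 m
G–H: √((0.6)² + (3.6)²) = √(0.360 + 12.960) = 3.6 m
G–I: √((-23.6)² + (50.2)²) = √(556.960 + 2520.040) = 55.5 m
G–J: √((-98.0)² + (-5.4)²) = √(9604.000 + 29.160) = 98.1 m
H–I: √((-24.2)² + (46.6)²) = √(585.640 + 2171.560) = 52.5 m
H–J: √((-98.6)² + (-9.0)²) = √(9721.960 + 81.000) = 99.0 m
I–J: √((-74.4)² + (-55.6)²) = √(5535.360 + 3091.360) = 92.9 m
Closest pair: G–H at 3.6 m.

G and H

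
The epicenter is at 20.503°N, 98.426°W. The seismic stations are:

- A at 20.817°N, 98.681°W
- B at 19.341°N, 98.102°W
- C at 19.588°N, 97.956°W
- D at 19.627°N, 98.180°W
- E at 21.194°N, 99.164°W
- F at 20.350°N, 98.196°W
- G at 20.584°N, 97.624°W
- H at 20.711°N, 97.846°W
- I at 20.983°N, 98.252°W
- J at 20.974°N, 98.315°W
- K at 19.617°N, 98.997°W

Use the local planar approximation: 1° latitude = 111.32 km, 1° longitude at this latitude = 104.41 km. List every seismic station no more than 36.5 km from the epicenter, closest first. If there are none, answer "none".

F

Distances from 20.503°N, 98.426°W:
A: √((0.314·111.32)² + (-0.255·104.41)²) = √(1221.81567 + 708.86666) = 43.940 km
B: √((-1.162·111.32)² + (0.324·104.41)²) = √(16732.41592 + 1144.39042) = 133.704 km
C: √((-0.915·111.32)² + (0.470·104.41)²) = √(10375.01142 + 2408.12989) = 113.063 km
D: √((-0.876·111.32)² + (0.246·104.41)²) = √(9509.43267 + 659.71203) = 100.842 km
E: √((0.691·111.32)² + (-0.738·104.41)²) = √(5917.01255 + 5937.40830) = 108.878 km
F: √((-0.153·111.32)² + (0.230·104.41)²) = √(290.08766 + 576.68660) = 29.441 km
G: √((0.081·111.32)² + (0.802·104.41)²) = √(81.30485 + 7011.85502) = 84.221 km
H: √((0.208·111.32)² + (0.580·104.41)²) = √(536.13365 + 3667.24714) = 64.833 km
I: √((0.480·111.32)² + (0.174·104.41)²) = √(2855.14961 + 330.05224) = 56.438 km
J: √((0.471·111.32)² + (0.111·104.41)²) = √(2749.08526 + 134.31674) = 53.697 km
K: √((-0.886·111.32)² + (-0.571·104.41)²) = √(9727.78222 + 3554.31904) = 115.248 km
Threshold 36.5 km: F (29.441 km) is within range.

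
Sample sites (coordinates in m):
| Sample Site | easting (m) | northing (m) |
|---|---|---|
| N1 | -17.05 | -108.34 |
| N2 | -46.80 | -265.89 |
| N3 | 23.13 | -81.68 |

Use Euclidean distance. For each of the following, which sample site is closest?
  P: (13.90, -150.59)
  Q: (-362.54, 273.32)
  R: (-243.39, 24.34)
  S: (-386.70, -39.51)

P→N1; Q→N1; R→N1; S→N1

P at (13.90, -150.59):
  N1: 52.37 m
  N2: 130.30 m
  N3: 69.53 m
  → nearest: N1 (52.37 m)
Q at (-362.54, 273.32):
  N1: 514.81 m
  N2: 624.85 m
  N3: 524.18 m
  → nearest: N1 (514.81 m)
R at (-243.39, 24.34):
  N1: 262.36 m
  N2: 350.54 m
  N3: 286.83 m
  → nearest: N1 (262.36 m)
S at (-386.70, -39.51):
  N1: 376.00 m
  N2: 408.39 m
  N3: 411.99 m
  → nearest: N1 (376.00 m)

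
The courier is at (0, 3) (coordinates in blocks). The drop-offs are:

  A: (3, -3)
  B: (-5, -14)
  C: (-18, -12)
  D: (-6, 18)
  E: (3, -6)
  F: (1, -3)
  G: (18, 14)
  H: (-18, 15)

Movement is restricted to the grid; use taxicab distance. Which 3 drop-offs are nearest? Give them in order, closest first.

F, A, E

Distances from (0, 3):
A: |3| + |-6| = 3 + 6 = 9 blocks
B: |-5| + |-17| = 5 + 17 = 22 blocks
C: |-18| + |-15| = 18 + 15 = 33 blocks
D: |-6| + |15| = 6 + 15 = 21 blocks
E: |3| + |-9| = 3 + 9 = 12 blocks
F: |1| + |-6| = 1 + 6 = 7 blocks
G: |18| + |11| = 18 + 11 = 29 blocks
H: |-18| + |12| = 18 + 12 = 30 blocks
Sorted: F (7 blocks) < A (9 blocks) < E (12 blocks) < D (21 blocks) < B (22 blocks) < …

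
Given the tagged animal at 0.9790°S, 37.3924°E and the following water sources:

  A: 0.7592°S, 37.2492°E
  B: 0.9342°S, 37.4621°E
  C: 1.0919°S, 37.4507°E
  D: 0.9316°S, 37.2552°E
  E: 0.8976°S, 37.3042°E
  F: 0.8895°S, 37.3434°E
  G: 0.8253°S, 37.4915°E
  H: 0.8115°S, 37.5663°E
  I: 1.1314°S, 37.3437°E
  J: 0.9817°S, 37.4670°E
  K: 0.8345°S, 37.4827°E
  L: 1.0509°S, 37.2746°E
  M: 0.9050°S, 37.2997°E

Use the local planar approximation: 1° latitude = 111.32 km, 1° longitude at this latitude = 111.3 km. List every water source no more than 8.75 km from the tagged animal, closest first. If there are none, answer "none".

J

Distances from 0.9790°S, 37.3924°E:
A: 29.2013 km
B: 9.2224 km
C: 14.1442 km
D: 16.1563 km
E: 13.3595 km
F: 11.3581 km
G: 20.3569 km
H: 26.8756 km
I: 17.8100 km
J: 8.3084 km
K: 18.9674 km
L: 15.3611 km
M: 13.2027 km
Threshold 8.75 km: J (8.3084 km) is within range.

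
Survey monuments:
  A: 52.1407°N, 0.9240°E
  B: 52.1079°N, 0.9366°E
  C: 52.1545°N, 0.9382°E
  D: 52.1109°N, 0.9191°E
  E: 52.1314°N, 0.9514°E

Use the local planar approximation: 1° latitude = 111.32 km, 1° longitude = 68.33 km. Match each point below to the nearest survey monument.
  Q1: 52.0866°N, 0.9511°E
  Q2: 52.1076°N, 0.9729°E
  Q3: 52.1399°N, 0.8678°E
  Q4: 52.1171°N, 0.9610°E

Q1 at 52.0866°N, 0.9511°E:
  A: √((0.0541·111.32)² + (-0.0271·68.33)²) = √(36.269446 + 3.428952) = 6.3007 km
  B: √((0.0213·111.32)² + (-0.0145·68.33)²) = √(5.622191 + 0.981655) = 2.5698 km
  C: √((0.0679·111.32)² + (-0.0129·68.33)²) = √(57.132857 + 0.776966) = 7.6099 km
  D: √((0.0243·111.32)² + (-0.0320·68.33)²) = √(7.317436 + 4.781045) = 3.4783 km
  E: √((0.0448·111.32)² + (0.0003·68.33)²) = √(24.871525 + 0.000420) = 4.9872 km
  → nearest: B (2.5698 km)
Q2 at 52.1076°N, 0.9729°E:
  A: √((0.0331·111.32)² + (-0.0489·68.33)²) = √(13.576955 + 11.164533) = 4.9741 km
  B: √((0.0003·111.32)² + (-0.0363·68.33)²) = √(0.001115 + 6.152280) = 2.4806 km
  C: √((0.0469·111.32)² + (-0.0347·68.33)²) = √(27.257880 + 5.621883) = 5.7341 km
  D: √((0.0033·111.32)² + (-0.0538·68.33)²) = √(0.134950 + 13.514108) = 3.6945 km
  E: √((0.0238·111.32)² + (-0.0215·68.33)²) = √(7.019405 + 2.158240) = 3.0295 km
  → nearest: B (2.4806 km)
Q3 at 52.1399°N, 0.8678°E:
  A: √((0.0008·111.32)² + (0.0562·68.33)²) = √(0.007931 + 14.746721) = 3.8412 km
  B: √((-0.0320·111.32)² + (0.0688·68.33)²) = √(12.689554 + 22.100379) = 5.8983 km
  C: √((0.0146·111.32)² + (0.0704·68.33)²) = √(2.641509 + 23.140256) = 5.0776 km
  D: √((-0.0290·111.32)² + (0.0513·68.33)²) = √(10.421792 + 12.287331) = 4.7654 km
  E: √((-0.0085·111.32)² + (0.0836·68.33)²) = √(0.895332 + 32.631377) = 5.7902 km
  → nearest: A (3.8412 km)
Q4 at 52.1171°N, 0.9610°E:
  A: √((0.0236·111.32)² + (-0.0370·68.33)²) = √(6.901928 + 6.391846) = 3.6461 km
  B: √((-0.0092·111.32)² + (-0.0244·68.33)²) = √(1.048871 + 2.779729) = 1.9567 km
  C: √((0.0374·111.32)² + (-0.0228·68.33)²) = √(17.333633 + 2.427127) = 4.4453 km
  D: √((-0.0062·111.32)² + (-0.0419·68.33)²) = √(0.476354 + 8.196924) = 2.9450 km
  E: √((0.0143·111.32)² + (-0.0096·68.33)²) = √(2.534069 + 0.430294) = 1.7217 km
  → nearest: E (1.7217 km)

Q1→B; Q2→B; Q3→A; Q4→E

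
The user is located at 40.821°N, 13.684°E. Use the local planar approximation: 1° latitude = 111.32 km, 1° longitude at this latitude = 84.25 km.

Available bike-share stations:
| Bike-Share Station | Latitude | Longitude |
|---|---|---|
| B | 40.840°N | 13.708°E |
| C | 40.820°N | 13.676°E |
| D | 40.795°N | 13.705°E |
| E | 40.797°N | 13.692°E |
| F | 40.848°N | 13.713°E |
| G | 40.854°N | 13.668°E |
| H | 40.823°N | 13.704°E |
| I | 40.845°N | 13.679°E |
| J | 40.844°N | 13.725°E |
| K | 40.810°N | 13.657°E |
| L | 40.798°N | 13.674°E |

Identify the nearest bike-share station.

Distances from 40.821°N, 13.684°E:
B: √((0.019·111.32)² + (0.024·84.25)²) = √(4.47356 + 4.08848) = 2.926 km
C: √((-0.001·111.32)² + (-0.008·84.25)²) = √(0.01239 + 0.45428) = 0.683 km
D: √((-0.026·111.32)² + (0.021·84.25)²) = √(8.37709 + 3.13025) = 3.392 km
E: √((-0.024·111.32)² + (0.008·84.25)²) = √(7.13787 + 0.45428) = 2.755 km
F: √((0.027·111.32)² + (0.029·84.25)²) = √(9.03387 + 5.96947) = 3.873 km
G: √((0.033·111.32)² + (-0.016·84.25)²) = √(13.49504 + 1.81710) = 3.913 km
H: √((0.002·111.32)² + (0.020·84.25)²) = √(0.04957 + 2.83923) = 1.700 km
I: √((0.024·111.32)² + (-0.005·84.25)²) = √(7.13787 + 0.17745) = 2.705 km
J: √((0.023·111.32)² + (0.041·84.25)²) = √(6.55544 + 11.93184) = 4.300 km
K: √((-0.011·111.32)² + (-0.027·84.25)²) = √(1.49945 + 5.17449) = 2.583 km
L: √((-0.023·111.32)² + (-0.010·84.25)²) = √(6.55544 + 0.70981) = 2.695 km
Minimum: C at 0.683 km.

C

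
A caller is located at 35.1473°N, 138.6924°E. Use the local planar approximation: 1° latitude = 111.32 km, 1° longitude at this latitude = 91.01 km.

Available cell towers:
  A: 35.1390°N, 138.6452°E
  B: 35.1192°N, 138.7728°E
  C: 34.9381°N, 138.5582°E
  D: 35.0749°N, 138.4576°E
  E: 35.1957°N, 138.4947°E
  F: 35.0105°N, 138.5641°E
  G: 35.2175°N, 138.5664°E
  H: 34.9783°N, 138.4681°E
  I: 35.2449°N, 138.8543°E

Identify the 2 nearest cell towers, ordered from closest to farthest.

Distances from 35.1473°N, 138.6924°E:
A: √((-0.0083·111.32)² + (-0.0472·91.01)²) = √(0.853695 + 18.452798) = 4.3939 km
B: √((-0.0281·111.32)² + (0.0804·91.01)²) = √(9.784960 + 53.541474) = 7.9578 km
C: √((-0.2092·111.32)² + (-0.1342·91.01)²) = √(542.337651 + 149.170608) = 26.2965 km
D: √((-0.0724·111.32)² + (-0.2348·91.01)²) = √(64.956636 + 456.640486) = 22.8385 km
E: √((0.0484·111.32)² + (-0.1977·91.01)²) = √(29.029337 + 323.736426) = 18.7821 km
F: √((-0.1368·111.32)² + (-0.1283·91.01)²) = √(231.909527 + 136.342591) = 19.1899 km
G: √((0.0702·111.32)² + (-0.1260·91.01)²) = √(61.068973 + 131.498052) = 13.8769 km
H: √((-0.1690·111.32)² + (-0.2243·91.01)²) = √(353.931979 + 416.712738) = 27.7605 km
I: √((0.0976·111.32)² + (0.1619·91.01)²) = √(118.044574 + 217.106050) = 18.3071 km
Sorted: A (4.3939 km) < B (7.9578 km) < G (13.8769 km) < I (18.3071 km) < …

A, B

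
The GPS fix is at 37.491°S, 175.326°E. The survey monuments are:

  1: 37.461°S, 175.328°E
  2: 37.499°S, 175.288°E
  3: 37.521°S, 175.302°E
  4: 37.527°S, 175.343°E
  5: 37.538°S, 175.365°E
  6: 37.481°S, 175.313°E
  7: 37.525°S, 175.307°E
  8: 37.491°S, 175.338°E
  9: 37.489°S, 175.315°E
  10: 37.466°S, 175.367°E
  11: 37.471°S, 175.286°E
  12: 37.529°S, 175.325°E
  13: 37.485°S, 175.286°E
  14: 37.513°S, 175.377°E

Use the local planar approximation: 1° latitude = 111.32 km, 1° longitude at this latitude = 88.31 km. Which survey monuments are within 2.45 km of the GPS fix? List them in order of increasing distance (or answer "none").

Distances from 37.491°S, 175.326°E:
1: √((0.030·111.32)² + (0.002·88.31)²) = √(11.15293 + 0.03119) = 3.344 km
2: √((-0.008·111.32)² + (-0.038·88.31)²) = √(0.79310 + 11.26126) = 3.472 km
3: √((-0.030·111.32)² + (-0.024·88.31)²) = √(11.15293 + 4.49203) = 3.955 km
4: √((-0.036·111.32)² + (0.017·88.31)²) = √(16.06022 + 2.25381) = 4.279 km
5: √((-0.047·111.32)² + (0.039·88.31)²) = √(27.37424 + 11.86176) = 6.264 km
6: √((0.010·111.32)² + (-0.013·88.31)²) = √(1.23921 + 1.31797) = 1.599 km
7: √((-0.034·111.32)² + (-0.019·88.31)²) = √(14.32532 + 2.81531) = 4.140 km
8: √((0.000·111.32)² + (0.012·88.31)²) = √(0.00000 + 1.12301) = 1.060 km
9: √((0.002·111.32)² + (-0.011·88.31)²) = √(0.04957 + 0.94364) = 0.997 km
10: √((0.025·111.32)² + (0.041·88.31)²) = √(7.74509 + 13.10954) = 4.567 km
11: √((0.020·111.32)² + (-0.040·88.31)²) = √(4.95686 + 12.47785) = 4.175 km
12: √((-0.038·111.32)² + (-0.001·88.31)²) = √(17.89425 + 0.00780) = 4.231 km
13: √((0.006·111.32)² + (-0.040·88.31)²) = √(0.44612 + 12.47785) = 3.595 km
14: √((-0.022·111.32)² + (0.051·88.31)²) = √(5.99780 + 20.28430) = 5.127 km
Threshold 2.45 km: 9 (0.997 km), 8 (1.060 km), 6 (1.599 km) are within range.

9, 8, 6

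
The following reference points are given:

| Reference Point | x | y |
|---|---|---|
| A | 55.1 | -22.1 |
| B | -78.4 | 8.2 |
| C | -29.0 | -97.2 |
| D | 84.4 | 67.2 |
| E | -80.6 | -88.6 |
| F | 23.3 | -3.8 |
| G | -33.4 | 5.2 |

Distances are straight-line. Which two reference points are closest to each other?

Pairwise distances:
A–B: √((-133.5)² + (30.3)²) = √(17822.250 + 918.090) = 136.9
A–C: √((-84.1)² + (-75.1)²) = √(7072.810 + 5640.010) = 112.8
A–D: √((29.3)² + (89.3)²) = √(858.490 + 7974.490) = 94.0
A–E: √((-135.7)² + (-66.5)²) = √(18414.490 + 4422.250) = 151.1
A–F: √((-31.8)² + (18.3)²) = √(1011.240 + 334.890) = 36.7
A–G: √((-88.5)² + (27.3)²) = √(7832.250 + 745.290) = 92.6
B–C: √((49.4)² + (-105.4)²) = √(2440.360 + 11109.160) = 116.4
B–D: √((162.8)² + (59.0)²) = √(26503.840 + 3481.000) = 173.2
B–E: √((-2.2)² + (-96.8)²) = √(4.840 + 9370.240) = 96.8
B–F: √((101.7)² + (-12.0)²) = √(10342.890 + 144.000) = 102.4
B–G: √((45.0)² + (-3.0)²) = √(2025.000 + 9.000) = 45.1
C–D: √((113.4)² + (164.4)²) = √(12859.560 + 27027.360) = 199.7
C–E: √((-51.6)² + (8.6)²) = √(2662.560 + 73.960) = 52.3
C–F: √((52.3)² + (93.4)²) = √(2735.290 + 8723.560) = 107.0
C–G: √((-4.4)² + (102.4)²) = √(19.360 + 10485.760) = 102.5
D–E: √((-165.0)² + (-155.8)²) = √(27225.000 + 24273.640) = 226.9
D–F: √((-61.1)² + (-71.0)²) = √(3733.210 + 5041.000) = 93.7
D–G: √((-117.8)² + (-62.0)²) = √(13876.840 + 3844.000) = 133.1
E–F: √((103.9)² + (84.8)²) = √(10795.210 + 7191.040) = 134.1
E–G: √((47.2)² + (93.8)²) = √(2227.840 + 8798.440) = 105.0
F–G: √((-56.7)² + (9.0)²) = √(3214.890 + 81.000) = 57.4
Closest pair: A–F at 36.7.

A and F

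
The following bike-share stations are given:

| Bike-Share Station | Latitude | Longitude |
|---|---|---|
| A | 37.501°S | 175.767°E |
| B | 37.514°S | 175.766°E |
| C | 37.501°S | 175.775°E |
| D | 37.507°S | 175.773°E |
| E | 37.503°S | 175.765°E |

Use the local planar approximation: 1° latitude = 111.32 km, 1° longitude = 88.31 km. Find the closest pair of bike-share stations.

Pairwise distances:
A–B: √((-0.013·111.32)² + (-0.001·88.31)²) = √(2.09427 + 0.00780) = 1.450 km
A–C: √((0.000·111.32)² + (0.008·88.31)²) = √(0.00000 + 0.49911) = 0.706 km
A–D: √((-0.006·111.32)² + (0.006·88.31)²) = √(0.44612 + 0.28075) = 0.853 km
A–E: √((-0.002·111.32)² + (-0.002·88.31)²) = √(0.04957 + 0.03119) = 0.284 km
B–C: √((0.013·111.32)² + (0.009·88.31)²) = √(2.09427 + 0.63169) = 1.651 km
B–D: √((0.007·111.32)² + (0.007·88.31)²) = √(0.60721 + 0.38213) = 0.995 km
B–E: √((0.011·111.32)² + (-0.001·88.31)²) = √(1.49945 + 0.00780) = 1.228 km
C–D: √((-0.006·111.32)² + (-0.002·88.31)²) = √(0.44612 + 0.03119) = 0.691 km
C–E: √((-0.002·111.32)² + (-0.010·88.31)²) = √(0.04957 + 0.77987) = 0.911 km
D–E: √((0.004·111.32)² + (-0.008·88.31)²) = √(0.19827 + 0.49911) = 0.835 km
Closest pair: A–E at 0.284 km.

A and E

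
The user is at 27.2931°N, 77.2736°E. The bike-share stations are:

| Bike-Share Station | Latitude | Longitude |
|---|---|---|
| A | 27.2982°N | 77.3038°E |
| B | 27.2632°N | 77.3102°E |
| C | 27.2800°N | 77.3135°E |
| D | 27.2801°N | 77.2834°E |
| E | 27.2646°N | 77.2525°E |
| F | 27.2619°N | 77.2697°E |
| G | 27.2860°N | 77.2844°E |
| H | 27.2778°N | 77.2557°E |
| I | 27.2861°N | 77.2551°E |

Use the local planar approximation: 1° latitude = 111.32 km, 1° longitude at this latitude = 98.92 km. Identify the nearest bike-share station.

G

Distances from 27.2931°N, 77.2736°E:
A: √((0.0051·111.32)² + (0.0302·98.92)²) = √(0.322320 + 8.924463) = 3.0409 km
B: √((-0.0299·111.32)² + (0.0366·98.92)²) = √(11.078699 + 13.107818) = 4.9180 km
C: √((-0.0131·111.32)² + (0.0399·98.92)²) = √(2.126616 + 15.578083) = 4.2077 km
D: √((-0.0130·111.32)² + (0.0098·98.92)²) = √(2.094272 + 0.939767) = 1.7418 km
E: √((-0.0285·111.32)² + (-0.0211·98.92)²) = √(10.065518 + 4.356454) = 3.7976 km
F: √((-0.0312·111.32)² + (-0.0039·98.92)²) = √(12.063007 + 0.148832) = 3.4945 km
G: √((-0.0071·111.32)² + (0.0108·98.92)²) = √(0.624688 + 1.141342) = 1.3289 km
H: √((-0.0153·111.32)² + (-0.0179·98.92)²) = √(2.900877 + 3.135265) = 2.4569 km
I: √((-0.0070·111.32)² + (-0.0185·98.92)²) = √(0.607215 + 3.348973) = 1.9890 km
Minimum: G at 1.3289 km.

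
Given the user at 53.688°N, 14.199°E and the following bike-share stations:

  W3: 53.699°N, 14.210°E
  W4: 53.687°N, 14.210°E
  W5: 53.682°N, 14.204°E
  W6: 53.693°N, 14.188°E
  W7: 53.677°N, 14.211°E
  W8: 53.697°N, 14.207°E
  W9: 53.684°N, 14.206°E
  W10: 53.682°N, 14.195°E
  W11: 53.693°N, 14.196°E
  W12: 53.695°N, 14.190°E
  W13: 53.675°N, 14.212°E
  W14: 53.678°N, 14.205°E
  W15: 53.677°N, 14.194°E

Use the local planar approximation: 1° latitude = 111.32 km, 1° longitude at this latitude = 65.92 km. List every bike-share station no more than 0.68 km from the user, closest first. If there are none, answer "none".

W11, W9

Distances from 53.688°N, 14.199°E:
W3: 1.423 km
W4: 0.734 km
W5: 0.745 km
W6: 0.914 km
W7: 1.458 km
W8: 1.132 km
W9: 0.641 km
W10: 0.718 km
W11: 0.591 km
W12: 0.979 km
W13: 1.682 km
W14: 1.181 km
W15: 1.268 km
Threshold 0.68 km: W11 (0.591 km), W9 (0.641 km) are within range.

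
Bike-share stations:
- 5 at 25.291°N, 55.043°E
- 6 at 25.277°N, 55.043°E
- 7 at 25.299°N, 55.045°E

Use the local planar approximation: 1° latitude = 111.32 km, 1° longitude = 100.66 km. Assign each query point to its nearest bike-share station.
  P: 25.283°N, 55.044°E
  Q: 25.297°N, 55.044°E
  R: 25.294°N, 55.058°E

P at 25.283°N, 55.044°E:
  5: √((0.008·111.32)² + (-0.001·100.66)²) = √(0.79309711 + 0.01013244) = 0.896231 km
  6: √((-0.006·111.32)² + (-0.001·100.66)²) = √(0.44611713 + 0.01013244) = 0.675462 km
  7: √((0.016·111.32)² + (0.001·100.66)²) = √(3.17238845 + 0.01013244) = 1.783962 km
  → nearest: 6 (0.675462 km)
Q at 25.297°N, 55.044°E:
  5: √((-0.006·111.32)² + (-0.001·100.66)²) = √(0.44611713 + 0.01013244) = 0.675462 km
  6: √((-0.020·111.32)² + (-0.001·100.66)²) = √(4.95685696 + 0.01013244) = 2.228674 km
  7: √((0.002·111.32)² + (0.001·100.66)²) = √(0.04956857 + 0.01013244) = 0.244338 km
  → nearest: 7 (0.244338 km)
R at 25.294°N, 55.058°E:
  5: √((-0.003·111.32)² + (-0.015·100.66)²) = √(0.11152928 + 2.27979801) = 1.546392 km
  6: √((-0.017·111.32)² + (-0.015·100.66)²) = √(3.58132915 + 2.27979801) = 2.420976 km
  7: √((0.005·111.32)² + (-0.013·100.66)²) = √(0.30980356 + 1.71238162) = 1.422036 km
  → nearest: 7 (1.422036 km)

P→6; Q→7; R→7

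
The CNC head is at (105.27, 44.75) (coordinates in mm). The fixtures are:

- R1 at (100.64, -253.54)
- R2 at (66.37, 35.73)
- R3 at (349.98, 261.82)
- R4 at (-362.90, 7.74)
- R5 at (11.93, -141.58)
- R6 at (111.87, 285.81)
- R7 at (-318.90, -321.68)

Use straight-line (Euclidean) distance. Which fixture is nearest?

R2

Distances from (105.27, 44.75):
R1: √((-4.63)² + (-298.29)²) = √(21.4369 + 88976.9241) = 298.33 mm
R2: √((-38.90)² + (-9.02)²) = √(1513.2100 + 81.3604) = 39.93 mm
R3: √((244.71)² + (217.07)²) = √(59882.9841 + 47119.3849) = 327.11 mm
R4: √((-468.17)² + (-37.01)²) = √(219183.1489 + 1369.7401) = 469.63 mm
R5: √((-93.34)² + (-186.33)²) = √(8712.3556 + 34718.8689) = 208.40 mm
R6: √((6.60)² + (241.06)²) = √(43.5600 + 58109.9236) = 241.15 mm
R7: √((-424.17)² + (-366.43)²) = √(179920.1889 + 134270.9449) = 560.53 mm
Minimum: R2 at 39.93 mm.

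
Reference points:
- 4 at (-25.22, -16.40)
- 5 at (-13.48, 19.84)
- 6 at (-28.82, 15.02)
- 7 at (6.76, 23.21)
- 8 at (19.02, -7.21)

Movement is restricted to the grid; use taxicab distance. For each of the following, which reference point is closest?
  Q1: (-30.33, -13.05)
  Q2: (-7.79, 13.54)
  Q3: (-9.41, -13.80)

Q1→4; Q2→5; Q3→4

Q1 at (-30.33, -13.05):
  4: |5.11| + |-3.35| = 5.11 + 3.35 = 8.46
  5: |16.85| + |32.89| = 16.85 + 32.89 = 49.74
  6: |1.51| + |28.07| = 1.51 + 28.07 = 29.58
  7: |37.09| + |36.26| = 37.09 + 36.26 = 73.35
  8: |49.35| + |5.84| = 49.35 + 5.84 = 55.19
  → nearest: 4 (8.46)
Q2 at (-7.79, 13.54):
  4: |-17.43| + |-29.94| = 17.43 + 29.94 = 47.37
  5: |-5.69| + |6.30| = 5.69 + 6.30 = 11.99
  6: |-21.03| + |1.48| = 21.03 + 1.48 = 22.51
  7: |14.55| + |9.67| = 14.55 + 9.67 = 24.22
  8: |26.81| + |-20.75| = 26.81 + 20.75 = 47.56
  → nearest: 5 (11.99)
Q3 at (-9.41, -13.80):
  4: |-15.81| + |-2.60| = 15.81 + 2.60 = 18.41
  5: |-4.07| + |33.64| = 4.07 + 33.64 = 37.71
  6: |-19.41| + |28.82| = 19.41 + 28.82 = 48.23
  7: |16.17| + |37.01| = 16.17 + 37.01 = 53.18
  8: |28.43| + |6.59| = 28.43 + 6.59 = 35.02
  → nearest: 4 (18.41)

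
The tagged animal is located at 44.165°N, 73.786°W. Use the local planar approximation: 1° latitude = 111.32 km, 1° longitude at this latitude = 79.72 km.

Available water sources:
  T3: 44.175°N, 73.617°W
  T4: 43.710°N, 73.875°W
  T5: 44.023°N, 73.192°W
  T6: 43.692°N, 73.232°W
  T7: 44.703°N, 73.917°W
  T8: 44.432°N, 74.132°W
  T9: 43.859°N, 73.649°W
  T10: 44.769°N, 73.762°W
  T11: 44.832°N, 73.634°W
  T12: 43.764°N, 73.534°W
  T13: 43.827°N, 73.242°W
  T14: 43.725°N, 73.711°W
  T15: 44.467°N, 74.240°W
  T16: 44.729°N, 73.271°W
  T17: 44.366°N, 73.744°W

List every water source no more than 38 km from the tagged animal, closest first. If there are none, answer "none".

Distances from 44.165°N, 73.786°W:
T3: √((0.010·111.32)² + (0.169·79.72)²) = √(1.23921 + 181.51311) = 13.519 km
T4: √((-0.455·111.32)² + (-0.089·79.72)²) = √(2565.48328 + 50.34016) = 51.145 km
T5: √((-0.142·111.32)² + (0.594·79.72)²) = √(249.87516 + 2242.37101) = 49.922 km
T6: √((-0.473·111.32)² + (0.554·79.72)²) = √(2772.48163 + 1950.53663) = 68.724 km
T7: √((0.538·111.32)² + (-0.131·79.72)²) = √(3586.83126 + 109.06293) = 60.794 km
T8: √((0.267·111.32)² + (-0.346·79.72)²) = √(883.42344 + 760.82851) = 40.549 km
T9: √((-0.306·111.32)² + (0.137·79.72)²) = √(1160.35065 + 119.28222) = 35.772 km
T10: √((0.604·111.32)² + (0.024·79.72)²) = √(4520.85182 + 3.66064) = 67.264 km
T11: √((0.667·111.32)² + (0.152·79.72)²) = √(5513.12784 + 146.83235) = 75.233 km
T12: √((-0.401·111.32)² + (0.252·79.72)²) = √(1992.66889 + 403.58560) = 48.952 km
T13: √((-0.338·111.32)² + (0.544·79.72)²) = √(1415.72792 + 1880.75567) = 57.415 km
T14: √((-0.440·111.32)² + (0.075·79.72)²) = √(2399.11877 + 35.74844) = 49.344 km
T15: √((0.302·111.32)² + (-0.454·79.72)²) = √(1130.21296 + 1309.92456) = 49.398 km
T16: √((0.564·111.32)² + (0.515·79.72)²) = √(3941.89093 + 1685.57871) = 75.016 km
T17: √((0.201·111.32)² + (0.042·79.72)²) = √(500.65495 + 11.21071) = 22.624 km
Threshold 38 km: T3 (13.519 km), T17 (22.624 km), T9 (35.772 km) are within range.

T3, T17, T9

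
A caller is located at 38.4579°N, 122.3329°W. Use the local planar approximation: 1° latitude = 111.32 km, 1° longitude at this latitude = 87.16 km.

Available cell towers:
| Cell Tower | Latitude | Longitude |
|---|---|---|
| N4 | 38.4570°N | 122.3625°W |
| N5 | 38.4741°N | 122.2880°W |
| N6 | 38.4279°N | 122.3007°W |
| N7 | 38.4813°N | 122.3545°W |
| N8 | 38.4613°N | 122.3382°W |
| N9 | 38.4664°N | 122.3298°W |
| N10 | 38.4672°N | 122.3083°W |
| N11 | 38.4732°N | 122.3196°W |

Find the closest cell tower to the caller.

Distances from 38.4579°N, 122.3329°W:
N4: 2.5819 km
N5: 4.3090 km
N6: 4.3623 km
N7: 3.2140 km
N8: 0.5972 km
N9: 0.9840 km
N10: 2.3810 km
N11: 2.0603 km
Minimum: N8 at 0.5972 km.

N8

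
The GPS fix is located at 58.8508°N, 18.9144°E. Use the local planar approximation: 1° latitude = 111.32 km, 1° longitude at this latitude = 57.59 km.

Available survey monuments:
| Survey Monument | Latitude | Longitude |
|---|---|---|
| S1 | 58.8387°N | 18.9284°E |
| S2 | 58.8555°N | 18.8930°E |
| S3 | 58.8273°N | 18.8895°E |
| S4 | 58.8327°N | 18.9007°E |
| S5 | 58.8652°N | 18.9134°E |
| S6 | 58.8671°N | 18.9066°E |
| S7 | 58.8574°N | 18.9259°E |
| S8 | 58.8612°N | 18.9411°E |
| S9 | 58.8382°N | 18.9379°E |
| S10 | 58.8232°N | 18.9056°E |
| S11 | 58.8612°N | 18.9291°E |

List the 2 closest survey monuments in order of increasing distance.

S7, S2

Distances from 58.8508°N, 18.9144°E:
S1: 1.5698 km
S2: 1.3389 km
S3: 2.9833 km
S4: 2.1639 km
S5: 1.6040 km
S6: 1.8693 km
S7: 0.9892 km
S8: 1.9248 km
S9: 1.9491 km
S10: 3.1139 km
S11: 1.4342 km
Sorted: S7 (0.9892 km) < S2 (1.3389 km) < S11 (1.4342 km) < S1 (1.5698 km) < …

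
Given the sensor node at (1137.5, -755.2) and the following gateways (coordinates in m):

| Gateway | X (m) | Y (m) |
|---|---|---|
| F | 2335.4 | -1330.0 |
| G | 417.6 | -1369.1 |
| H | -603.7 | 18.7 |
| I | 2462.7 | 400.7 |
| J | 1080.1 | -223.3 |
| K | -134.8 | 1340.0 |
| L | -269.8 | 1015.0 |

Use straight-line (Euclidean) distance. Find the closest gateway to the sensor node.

J

Distances from (1137.5, -755.2):
F: √((1197.9)² + (-574.8)²) = √(1434964.410 + 330395.040) = 1328.7 m
G: √((-719.9)² + (-613.9)²) = √(518256.010 + 376873.210) = 946.1 m
H: √((-1741.2)² + (773.9)²) = √(3031777.440 + 598921.210) = 1905.4 m
I: √((1325.2)² + (1155.9)²) = √(1756155.040 + 1336104.810) = 1758.5 m
J: √((-57.4)² + (531.9)²) = √(3294.760 + 282917.610) = 535.0 m
K: √((-1272.3)² + (2095.2)²) = √(1618747.290 + 4389863.040) = 2451.2 m
L: √((-1407.3)² + (1770.2)²) = √(1980493.290 + 3133608.040) = 2261.4 m
Minimum: J at 535.0 m.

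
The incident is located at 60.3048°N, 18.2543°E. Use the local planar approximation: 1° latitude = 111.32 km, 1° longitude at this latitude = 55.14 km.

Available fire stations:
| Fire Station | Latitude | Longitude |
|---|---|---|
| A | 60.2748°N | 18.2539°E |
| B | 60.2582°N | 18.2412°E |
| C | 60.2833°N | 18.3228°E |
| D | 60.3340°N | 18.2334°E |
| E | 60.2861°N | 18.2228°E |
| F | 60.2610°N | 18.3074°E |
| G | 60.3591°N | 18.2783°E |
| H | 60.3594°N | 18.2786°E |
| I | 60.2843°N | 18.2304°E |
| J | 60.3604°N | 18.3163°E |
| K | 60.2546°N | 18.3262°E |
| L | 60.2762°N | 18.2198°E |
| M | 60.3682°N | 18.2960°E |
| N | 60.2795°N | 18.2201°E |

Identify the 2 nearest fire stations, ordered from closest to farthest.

I, E

Distances from 60.3048°N, 18.2543°E:
A: 3.3397 km
B: 5.2376 km
C: 4.4715 km
D: 3.4488 km
E: 2.7111 km
F: 5.6874 km
G: 6.1878 km
H: 6.2240 km
I: 2.6352 km
J: 7.0708 km
K: 6.8518 km
L: 3.7088 km
M: 7.4228 km
N: 3.3894 km
Sorted: I (2.6352 km) < E (2.7111 km) < A (3.3397 km) < N (3.3894 km) < …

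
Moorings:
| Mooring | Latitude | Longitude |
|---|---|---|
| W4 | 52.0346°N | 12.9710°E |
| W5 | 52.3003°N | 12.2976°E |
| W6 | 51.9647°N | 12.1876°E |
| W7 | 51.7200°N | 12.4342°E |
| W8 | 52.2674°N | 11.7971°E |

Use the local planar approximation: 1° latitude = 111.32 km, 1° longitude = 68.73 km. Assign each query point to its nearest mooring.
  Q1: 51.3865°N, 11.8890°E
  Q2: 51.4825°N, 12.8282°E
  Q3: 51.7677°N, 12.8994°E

Q1 at 51.3865°N, 11.8890°E:
  W4: √((0.6481·111.32)² + (1.0820·68.73)²) = √(5205.116308 + 5530.281134) = 103.6118 km
  W5: √((0.9138·111.32)² + (0.4086·68.73)²) = √(10347.816121 + 788.659270) = 105.5295 km
  W6: √((0.5782·111.32)² + (0.2986·68.73)²) = √(4142.882061 + 421.184417) = 67.5579 km
  W7: √((0.3335·111.32)² + (0.5452·68.73)²) = √(1378.281960 + 1404.120507) = 52.7485 km
  W8: √((0.8809·111.32)² + (-0.0919·68.73)²) = √(9616.114266 + 39.895481) = 98.2650 km
  → nearest: W7 (52.7485 km)
Q2 at 51.4825°N, 12.8282°E:
  W4: √((0.5521·111.32)² + (0.1428·68.73)²) = √(3777.303574 + 96.327237) = 62.2385 km
  W5: √((0.8178·111.32)² + (-0.5306·68.73)²) = √(8287.825678 + 1329.925089) = 98.0701 km
  W6: √((0.4822·111.32)² + (-0.6406·68.73)²) = √(2881.381792 + 1938.503353) = 69.4254 km
  W7: √((0.2375·111.32)² + (-0.3940·68.73)²) = √(698.994282 + 733.305819) = 37.8457 km
  W8: √((0.7849·111.32)² + (-1.0311·68.73)²) = √(7634.402508 + 5022.202981) = 112.5016 km
  → nearest: W7 (37.8457 km)
Q3 at 51.7677°N, 12.8994°E:
  W4: √((0.2669·111.32)² + (0.0716·68.73)²) = √(882.761823 + 24.216910) = 30.1161 km
  W5: √((0.5326·111.32)² + (-0.6018·68.73)²) = √(3515.189315 + 1710.791385) = 72.2909 km
  W6: √((0.1970·111.32)² + (-0.7118·68.73)²) = √(480.926654 + 2393.363454) = 53.6124 km
  W7: √((-0.0477·111.32)² + (-0.4652·68.73)²) = √(28.195718 + 1022.285262) = 32.4111 km
  W8: √((0.4997·111.32)² + (-1.1023·68.73)²) = √(3094.319073 + 5739.741091) = 93.9897 km
  → nearest: W4 (30.1161 km)

Q1→W7; Q2→W7; Q3→W4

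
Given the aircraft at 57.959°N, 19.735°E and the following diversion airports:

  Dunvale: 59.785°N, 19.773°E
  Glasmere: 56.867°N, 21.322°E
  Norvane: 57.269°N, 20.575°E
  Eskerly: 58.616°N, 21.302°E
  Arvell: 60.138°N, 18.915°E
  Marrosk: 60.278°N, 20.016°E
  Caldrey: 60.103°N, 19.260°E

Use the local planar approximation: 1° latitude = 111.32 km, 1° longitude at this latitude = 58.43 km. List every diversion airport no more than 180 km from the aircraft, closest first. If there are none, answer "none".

Distances from 57.959°N, 19.735°E:
Dunvale: √((1.826·111.32)² + (0.038·58.43)²) = √(41318.82299 + 4.92991) = 203.282 km
Glasmere: √((-1.092·111.32)² + (1.587·58.43)²) = √(14777.18369 + 8598.55802) = 152.891 km
Norvane: √((-0.690·111.32)² + (0.840·58.43)²) = √(5899.89900 + 2408.96419) = 91.153 km
Eskerly: √((0.657·111.32)² + (1.567·58.43)²) = √(5349.05587 + 8383.19881) = 117.185 km
Arvell: √((2.179·111.32)² + (-0.820·58.43)²) = √(58838.40019 + 2295.61724) = 247.253 km
Marrosk: √((2.319·111.32)² + (0.281·58.43)²) = √(66641.98011 + 269.57798) = 258.673 km
Caldrey: √((2.144·111.32)² + (-0.475·58.43)²) = √(56963.40709 + 770.29839) = 240.278 km
Threshold 180 km: Norvane (91.153 km), Eskerly (117.185 km), Glasmere (152.891 km) are within range.

Norvane, Eskerly, Glasmere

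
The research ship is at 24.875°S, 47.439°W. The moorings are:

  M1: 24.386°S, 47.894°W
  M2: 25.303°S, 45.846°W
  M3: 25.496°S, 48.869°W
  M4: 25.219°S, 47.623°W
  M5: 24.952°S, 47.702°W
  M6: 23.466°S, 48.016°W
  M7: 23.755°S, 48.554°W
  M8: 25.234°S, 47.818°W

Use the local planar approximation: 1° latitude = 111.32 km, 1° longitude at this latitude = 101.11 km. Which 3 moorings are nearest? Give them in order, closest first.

Distances from 24.875°S, 47.439°W:
M1: √((0.489·111.32)² + (-0.455·101.11)²) = √(2963.22148 + 2116.46463) = 71.272 km
M2: √((-0.428·111.32)² + (1.593·101.11)²) = √(2270.04221 + 25942.97472) = 167.967 km
M3: √((-0.621·111.32)² + (-1.430·101.11)²) = √(4778.91819 + 20905.48732) = 160.264 km
M4: √((-0.344·111.32)² + (-0.184·101.11)²) = √(1466.43656 + 346.11775) = 42.574 km
M5: √((-0.077·111.32)² + (-0.263·101.11)²) = √(73.47301 + 707.13074) = 27.939 km
M6: √((1.409·111.32)² + (-0.577·101.11)²) = √(24601.88486 + 3403.61044) = 167.348 km
M7: √((1.120·111.32)² + (-1.115·101.11)²) = √(15544.70343 + 12709.77773) = 168.091 km
M8: √((-0.359·111.32)² + (-0.379·101.11)²) = √(1597.11170 + 1468.47528) = 55.368 km
Sorted: M5 (27.939 km) < M4 (42.574 km) < M8 (55.368 km) < M1 (71.272 km) < M3 (160.264 km) < …

M5, M4, M8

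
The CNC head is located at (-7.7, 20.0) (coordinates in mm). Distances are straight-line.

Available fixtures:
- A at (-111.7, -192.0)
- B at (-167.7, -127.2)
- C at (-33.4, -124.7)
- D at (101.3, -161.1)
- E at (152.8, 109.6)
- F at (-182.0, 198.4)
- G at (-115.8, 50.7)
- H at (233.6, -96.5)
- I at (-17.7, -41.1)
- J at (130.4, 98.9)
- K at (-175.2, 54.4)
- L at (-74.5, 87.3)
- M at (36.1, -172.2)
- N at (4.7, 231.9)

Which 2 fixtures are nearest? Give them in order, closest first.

I, L

Distances from (-7.7, 20.0):
A: √((-104.0)² + (-212.0)²) = √(10816.000 + 44944.000) = 236.1 mm
B: √((-160.0)² + (-147.2)²) = √(25600.000 + 21667.840) = 217.4 mm
C: √((-25.7)² + (-144.7)²) = √(660.490 + 20938.090) = 147.0 mm
D: √((109.0)² + (-181.1)²) = √(11881.000 + 32797.210) = 211.4 mm
E: √((160.5)² + (89.6)²) = √(25760.250 + 8028.160) = 183.8 mm
F: √((-174.3)² + (178.4)²) = √(30380.490 + 31826.560) = 249.4 mm
G: √((-108.1)² + (30.7)²) = √(11685.610 + 942.490) = 112.4 mm
H: √((241.3)² + (-116.5)²) = √(58225.690 + 13572.250) = 268.0 mm
I: √((-10.0)² + (-61.1)²) = √(100.000 + 3733.210) = 61.9 mm
J: √((138.1)² + (78.9)²) = √(19071.610 + 6225.210) = 159.0 mm
K: √((-167.5)² + (34.4)²) = √(28056.250 + 1183.360) = 171.0 mm
L: √((-66.8)² + (67.3)²) = √(4462.240 + 4529.290) = 94.8 mm
M: √((43.8)² + (-192.2)²) = √(1918.440 + 36940.840) = 197.1 mm
N: √((12.4)² + (211.9)²) = √(153.760 + 44901.610) = 212.3 mm
Sorted: I (61.9 mm) < L (94.8 mm) < G (112.4 mm) < C (147.0 mm) < …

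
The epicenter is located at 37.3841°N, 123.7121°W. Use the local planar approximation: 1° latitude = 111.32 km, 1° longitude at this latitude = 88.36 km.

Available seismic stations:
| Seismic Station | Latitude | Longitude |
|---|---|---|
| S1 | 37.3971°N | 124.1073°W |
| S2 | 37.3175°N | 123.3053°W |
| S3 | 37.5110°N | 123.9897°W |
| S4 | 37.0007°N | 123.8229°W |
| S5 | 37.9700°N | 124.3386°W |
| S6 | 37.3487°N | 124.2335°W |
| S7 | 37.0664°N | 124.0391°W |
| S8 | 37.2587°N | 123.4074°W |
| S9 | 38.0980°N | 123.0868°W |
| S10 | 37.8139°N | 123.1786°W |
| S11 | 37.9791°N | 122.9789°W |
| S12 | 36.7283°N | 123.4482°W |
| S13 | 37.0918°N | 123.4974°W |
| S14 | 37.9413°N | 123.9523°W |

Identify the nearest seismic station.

S3

Distances from 37.3841°N, 123.7121°W:
S1: √((0.0130·111.32)² + (-0.3952·88.36)²) = √(2.094272 + 1219.397460) = 34.9498 km
S2: √((-0.0666·111.32)² + (0.4068·88.36)²) = √(54.966091 + 1292.032098) = 36.7015 km
S3: √((0.1269·111.32)² + (-0.2776·88.36)²) = √(199.558228 + 601.658890) = 28.3058 km
S4: √((-0.3834·111.32)² + (-0.1108·88.36)²) = √(1821.589912 + 95.849739) = 43.7886 km
S5: √((0.5859·111.32)² + (-0.6265·88.36)²) = √(4253.959896 + 3064.457235) = 85.5477 km
S6: √((-0.0354·111.32)² + (-0.5214·88.36)²) = √(15.529337 + 2122.528195) = 46.2391 km
S7: √((-0.3177·111.32)² + (-0.3270·88.36)²) = √(1250.779703 + 834.847055) = 45.6687 km
S8: √((-0.1254·111.32)² + (0.3047·88.36)²) = √(194.868422 + 724.863652) = 30.3271 km
S9: √((0.7139·111.32)² + (0.6253·88.36)²) = √(6315.695153 + 3052.729136) = 96.7906 km
S10: √((0.4298·111.32)² + (0.5335·88.36)²) = √(2289.176177 + 2222.185257) = 67.1667 km
S11: √((0.5950·111.32)² + (0.7332·88.36)²) = √(4387.128213 + 4197.167748) = 92.6515 km
S12: √((-0.6558·111.32)² + (0.2639·88.36)²) = √(5329.533789 + 543.738638) = 76.6373 km
S13: √((-0.2923·111.32)² + (0.2147·88.36)²) = √(1058.775848 + 359.894743) = 37.6652 km
S14: √((0.5572·111.32)² + (-0.2402·88.36)²) = √(3847.411252 + 450.461232) = 65.5582 km
Minimum: S3 at 28.3058 km.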